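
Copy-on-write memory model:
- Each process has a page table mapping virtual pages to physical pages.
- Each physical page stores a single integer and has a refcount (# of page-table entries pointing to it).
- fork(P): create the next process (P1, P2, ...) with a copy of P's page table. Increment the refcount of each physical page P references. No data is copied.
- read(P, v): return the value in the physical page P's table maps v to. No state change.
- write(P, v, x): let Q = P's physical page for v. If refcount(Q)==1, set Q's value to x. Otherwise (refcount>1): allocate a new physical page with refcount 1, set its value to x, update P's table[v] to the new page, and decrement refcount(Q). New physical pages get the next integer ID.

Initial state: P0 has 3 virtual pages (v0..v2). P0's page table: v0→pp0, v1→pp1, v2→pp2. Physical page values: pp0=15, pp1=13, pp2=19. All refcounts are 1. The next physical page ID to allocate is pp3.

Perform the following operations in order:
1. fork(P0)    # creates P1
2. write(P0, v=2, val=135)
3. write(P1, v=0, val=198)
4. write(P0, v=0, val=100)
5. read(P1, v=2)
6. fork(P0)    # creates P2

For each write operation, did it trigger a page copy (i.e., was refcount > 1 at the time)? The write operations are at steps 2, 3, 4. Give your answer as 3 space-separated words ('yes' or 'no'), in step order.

Op 1: fork(P0) -> P1. 3 ppages; refcounts: pp0:2 pp1:2 pp2:2
Op 2: write(P0, v2, 135). refcount(pp2)=2>1 -> COPY to pp3. 4 ppages; refcounts: pp0:2 pp1:2 pp2:1 pp3:1
Op 3: write(P1, v0, 198). refcount(pp0)=2>1 -> COPY to pp4. 5 ppages; refcounts: pp0:1 pp1:2 pp2:1 pp3:1 pp4:1
Op 4: write(P0, v0, 100). refcount(pp0)=1 -> write in place. 5 ppages; refcounts: pp0:1 pp1:2 pp2:1 pp3:1 pp4:1
Op 5: read(P1, v2) -> 19. No state change.
Op 6: fork(P0) -> P2. 5 ppages; refcounts: pp0:2 pp1:3 pp2:1 pp3:2 pp4:1

yes yes no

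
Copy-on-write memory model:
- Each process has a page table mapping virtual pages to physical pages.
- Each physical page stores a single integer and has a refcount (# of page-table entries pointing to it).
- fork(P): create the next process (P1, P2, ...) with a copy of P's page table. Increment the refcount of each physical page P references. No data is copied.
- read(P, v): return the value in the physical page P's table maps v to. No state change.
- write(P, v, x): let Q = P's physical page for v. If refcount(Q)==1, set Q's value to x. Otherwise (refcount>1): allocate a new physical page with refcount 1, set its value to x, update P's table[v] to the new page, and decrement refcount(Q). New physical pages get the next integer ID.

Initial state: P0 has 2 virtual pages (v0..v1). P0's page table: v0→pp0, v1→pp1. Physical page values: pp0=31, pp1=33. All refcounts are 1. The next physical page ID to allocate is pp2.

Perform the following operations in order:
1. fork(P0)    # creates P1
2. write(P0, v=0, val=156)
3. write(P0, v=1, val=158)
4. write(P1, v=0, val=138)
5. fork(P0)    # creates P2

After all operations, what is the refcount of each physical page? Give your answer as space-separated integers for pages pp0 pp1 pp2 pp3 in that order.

Answer: 1 1 2 2

Derivation:
Op 1: fork(P0) -> P1. 2 ppages; refcounts: pp0:2 pp1:2
Op 2: write(P0, v0, 156). refcount(pp0)=2>1 -> COPY to pp2. 3 ppages; refcounts: pp0:1 pp1:2 pp2:1
Op 3: write(P0, v1, 158). refcount(pp1)=2>1 -> COPY to pp3. 4 ppages; refcounts: pp0:1 pp1:1 pp2:1 pp3:1
Op 4: write(P1, v0, 138). refcount(pp0)=1 -> write in place. 4 ppages; refcounts: pp0:1 pp1:1 pp2:1 pp3:1
Op 5: fork(P0) -> P2. 4 ppages; refcounts: pp0:1 pp1:1 pp2:2 pp3:2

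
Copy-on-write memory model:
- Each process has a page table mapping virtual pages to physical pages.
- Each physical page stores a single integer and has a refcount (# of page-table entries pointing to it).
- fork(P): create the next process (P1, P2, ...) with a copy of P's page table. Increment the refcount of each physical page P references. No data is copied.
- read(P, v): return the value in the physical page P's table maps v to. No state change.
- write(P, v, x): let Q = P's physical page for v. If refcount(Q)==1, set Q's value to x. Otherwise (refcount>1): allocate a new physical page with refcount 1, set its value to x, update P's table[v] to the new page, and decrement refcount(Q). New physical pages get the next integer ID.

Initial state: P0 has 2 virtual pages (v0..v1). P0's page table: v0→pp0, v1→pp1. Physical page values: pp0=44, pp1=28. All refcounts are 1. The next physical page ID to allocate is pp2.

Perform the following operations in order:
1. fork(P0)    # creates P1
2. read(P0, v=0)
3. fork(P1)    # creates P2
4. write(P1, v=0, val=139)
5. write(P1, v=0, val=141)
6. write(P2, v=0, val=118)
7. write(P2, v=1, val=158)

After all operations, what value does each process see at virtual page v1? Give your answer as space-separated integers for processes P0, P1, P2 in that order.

Op 1: fork(P0) -> P1. 2 ppages; refcounts: pp0:2 pp1:2
Op 2: read(P0, v0) -> 44. No state change.
Op 3: fork(P1) -> P2. 2 ppages; refcounts: pp0:3 pp1:3
Op 4: write(P1, v0, 139). refcount(pp0)=3>1 -> COPY to pp2. 3 ppages; refcounts: pp0:2 pp1:3 pp2:1
Op 5: write(P1, v0, 141). refcount(pp2)=1 -> write in place. 3 ppages; refcounts: pp0:2 pp1:3 pp2:1
Op 6: write(P2, v0, 118). refcount(pp0)=2>1 -> COPY to pp3. 4 ppages; refcounts: pp0:1 pp1:3 pp2:1 pp3:1
Op 7: write(P2, v1, 158). refcount(pp1)=3>1 -> COPY to pp4. 5 ppages; refcounts: pp0:1 pp1:2 pp2:1 pp3:1 pp4:1
P0: v1 -> pp1 = 28
P1: v1 -> pp1 = 28
P2: v1 -> pp4 = 158

Answer: 28 28 158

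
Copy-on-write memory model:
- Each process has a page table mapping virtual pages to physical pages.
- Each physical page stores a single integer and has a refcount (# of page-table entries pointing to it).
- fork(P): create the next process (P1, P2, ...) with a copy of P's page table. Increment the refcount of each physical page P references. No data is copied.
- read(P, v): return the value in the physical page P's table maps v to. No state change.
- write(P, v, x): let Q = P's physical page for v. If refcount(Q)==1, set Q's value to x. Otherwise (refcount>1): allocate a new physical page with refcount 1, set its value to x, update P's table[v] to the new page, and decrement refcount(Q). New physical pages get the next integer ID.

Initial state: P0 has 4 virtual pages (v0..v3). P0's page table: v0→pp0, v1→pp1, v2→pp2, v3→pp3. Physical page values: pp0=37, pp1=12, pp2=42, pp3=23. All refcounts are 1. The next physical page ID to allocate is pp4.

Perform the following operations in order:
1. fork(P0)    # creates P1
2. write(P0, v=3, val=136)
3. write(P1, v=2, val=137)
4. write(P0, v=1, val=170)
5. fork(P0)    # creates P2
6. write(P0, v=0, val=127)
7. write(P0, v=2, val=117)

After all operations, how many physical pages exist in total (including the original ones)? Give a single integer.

Answer: 9

Derivation:
Op 1: fork(P0) -> P1. 4 ppages; refcounts: pp0:2 pp1:2 pp2:2 pp3:2
Op 2: write(P0, v3, 136). refcount(pp3)=2>1 -> COPY to pp4. 5 ppages; refcounts: pp0:2 pp1:2 pp2:2 pp3:1 pp4:1
Op 3: write(P1, v2, 137). refcount(pp2)=2>1 -> COPY to pp5. 6 ppages; refcounts: pp0:2 pp1:2 pp2:1 pp3:1 pp4:1 pp5:1
Op 4: write(P0, v1, 170). refcount(pp1)=2>1 -> COPY to pp6. 7 ppages; refcounts: pp0:2 pp1:1 pp2:1 pp3:1 pp4:1 pp5:1 pp6:1
Op 5: fork(P0) -> P2. 7 ppages; refcounts: pp0:3 pp1:1 pp2:2 pp3:1 pp4:2 pp5:1 pp6:2
Op 6: write(P0, v0, 127). refcount(pp0)=3>1 -> COPY to pp7. 8 ppages; refcounts: pp0:2 pp1:1 pp2:2 pp3:1 pp4:2 pp5:1 pp6:2 pp7:1
Op 7: write(P0, v2, 117). refcount(pp2)=2>1 -> COPY to pp8. 9 ppages; refcounts: pp0:2 pp1:1 pp2:1 pp3:1 pp4:2 pp5:1 pp6:2 pp7:1 pp8:1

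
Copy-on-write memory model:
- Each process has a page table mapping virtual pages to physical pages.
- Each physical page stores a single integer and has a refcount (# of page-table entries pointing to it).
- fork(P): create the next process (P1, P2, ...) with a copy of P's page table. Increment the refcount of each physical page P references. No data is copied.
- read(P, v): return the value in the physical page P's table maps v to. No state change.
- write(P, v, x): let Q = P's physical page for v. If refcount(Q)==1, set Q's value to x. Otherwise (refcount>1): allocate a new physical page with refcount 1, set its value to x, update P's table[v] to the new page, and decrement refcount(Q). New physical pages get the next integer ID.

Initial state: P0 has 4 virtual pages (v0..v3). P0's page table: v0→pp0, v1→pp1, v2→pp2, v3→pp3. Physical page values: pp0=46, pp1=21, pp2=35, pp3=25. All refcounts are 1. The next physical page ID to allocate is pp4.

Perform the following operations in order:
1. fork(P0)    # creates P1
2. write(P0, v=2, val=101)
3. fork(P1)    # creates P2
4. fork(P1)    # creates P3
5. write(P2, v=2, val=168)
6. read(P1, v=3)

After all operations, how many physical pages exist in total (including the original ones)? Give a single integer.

Answer: 6

Derivation:
Op 1: fork(P0) -> P1. 4 ppages; refcounts: pp0:2 pp1:2 pp2:2 pp3:2
Op 2: write(P0, v2, 101). refcount(pp2)=2>1 -> COPY to pp4. 5 ppages; refcounts: pp0:2 pp1:2 pp2:1 pp3:2 pp4:1
Op 3: fork(P1) -> P2. 5 ppages; refcounts: pp0:3 pp1:3 pp2:2 pp3:3 pp4:1
Op 4: fork(P1) -> P3. 5 ppages; refcounts: pp0:4 pp1:4 pp2:3 pp3:4 pp4:1
Op 5: write(P2, v2, 168). refcount(pp2)=3>1 -> COPY to pp5. 6 ppages; refcounts: pp0:4 pp1:4 pp2:2 pp3:4 pp4:1 pp5:1
Op 6: read(P1, v3) -> 25. No state change.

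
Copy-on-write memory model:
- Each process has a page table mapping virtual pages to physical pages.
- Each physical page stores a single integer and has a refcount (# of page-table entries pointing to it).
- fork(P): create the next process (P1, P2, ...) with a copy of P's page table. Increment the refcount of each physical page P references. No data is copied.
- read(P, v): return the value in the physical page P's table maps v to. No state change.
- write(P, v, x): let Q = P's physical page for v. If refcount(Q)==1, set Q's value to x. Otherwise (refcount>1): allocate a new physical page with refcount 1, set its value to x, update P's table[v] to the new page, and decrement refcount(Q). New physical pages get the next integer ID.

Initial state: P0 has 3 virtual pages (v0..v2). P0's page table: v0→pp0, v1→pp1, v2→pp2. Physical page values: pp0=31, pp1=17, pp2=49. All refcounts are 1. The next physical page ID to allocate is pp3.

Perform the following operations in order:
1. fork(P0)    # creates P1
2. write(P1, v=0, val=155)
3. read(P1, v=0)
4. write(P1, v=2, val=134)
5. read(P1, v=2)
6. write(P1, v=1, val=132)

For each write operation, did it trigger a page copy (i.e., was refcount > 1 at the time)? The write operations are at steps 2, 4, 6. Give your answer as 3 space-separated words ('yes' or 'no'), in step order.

Op 1: fork(P0) -> P1. 3 ppages; refcounts: pp0:2 pp1:2 pp2:2
Op 2: write(P1, v0, 155). refcount(pp0)=2>1 -> COPY to pp3. 4 ppages; refcounts: pp0:1 pp1:2 pp2:2 pp3:1
Op 3: read(P1, v0) -> 155. No state change.
Op 4: write(P1, v2, 134). refcount(pp2)=2>1 -> COPY to pp4. 5 ppages; refcounts: pp0:1 pp1:2 pp2:1 pp3:1 pp4:1
Op 5: read(P1, v2) -> 134. No state change.
Op 6: write(P1, v1, 132). refcount(pp1)=2>1 -> COPY to pp5. 6 ppages; refcounts: pp0:1 pp1:1 pp2:1 pp3:1 pp4:1 pp5:1

yes yes yes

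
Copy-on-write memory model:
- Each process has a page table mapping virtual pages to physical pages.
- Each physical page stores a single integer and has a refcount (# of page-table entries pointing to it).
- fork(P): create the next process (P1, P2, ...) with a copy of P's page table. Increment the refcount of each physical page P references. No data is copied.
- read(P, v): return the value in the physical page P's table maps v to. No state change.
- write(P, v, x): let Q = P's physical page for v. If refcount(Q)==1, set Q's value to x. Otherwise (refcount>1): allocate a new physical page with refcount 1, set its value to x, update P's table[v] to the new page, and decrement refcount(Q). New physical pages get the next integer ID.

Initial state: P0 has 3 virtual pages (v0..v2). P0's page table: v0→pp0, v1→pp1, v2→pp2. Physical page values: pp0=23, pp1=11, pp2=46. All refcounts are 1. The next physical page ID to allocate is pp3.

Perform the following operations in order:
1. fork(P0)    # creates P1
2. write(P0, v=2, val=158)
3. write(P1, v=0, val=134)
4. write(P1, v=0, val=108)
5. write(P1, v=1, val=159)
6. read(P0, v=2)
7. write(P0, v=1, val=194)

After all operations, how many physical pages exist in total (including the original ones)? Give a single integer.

Answer: 6

Derivation:
Op 1: fork(P0) -> P1. 3 ppages; refcounts: pp0:2 pp1:2 pp2:2
Op 2: write(P0, v2, 158). refcount(pp2)=2>1 -> COPY to pp3. 4 ppages; refcounts: pp0:2 pp1:2 pp2:1 pp3:1
Op 3: write(P1, v0, 134). refcount(pp0)=2>1 -> COPY to pp4. 5 ppages; refcounts: pp0:1 pp1:2 pp2:1 pp3:1 pp4:1
Op 4: write(P1, v0, 108). refcount(pp4)=1 -> write in place. 5 ppages; refcounts: pp0:1 pp1:2 pp2:1 pp3:1 pp4:1
Op 5: write(P1, v1, 159). refcount(pp1)=2>1 -> COPY to pp5. 6 ppages; refcounts: pp0:1 pp1:1 pp2:1 pp3:1 pp4:1 pp5:1
Op 6: read(P0, v2) -> 158. No state change.
Op 7: write(P0, v1, 194). refcount(pp1)=1 -> write in place. 6 ppages; refcounts: pp0:1 pp1:1 pp2:1 pp3:1 pp4:1 pp5:1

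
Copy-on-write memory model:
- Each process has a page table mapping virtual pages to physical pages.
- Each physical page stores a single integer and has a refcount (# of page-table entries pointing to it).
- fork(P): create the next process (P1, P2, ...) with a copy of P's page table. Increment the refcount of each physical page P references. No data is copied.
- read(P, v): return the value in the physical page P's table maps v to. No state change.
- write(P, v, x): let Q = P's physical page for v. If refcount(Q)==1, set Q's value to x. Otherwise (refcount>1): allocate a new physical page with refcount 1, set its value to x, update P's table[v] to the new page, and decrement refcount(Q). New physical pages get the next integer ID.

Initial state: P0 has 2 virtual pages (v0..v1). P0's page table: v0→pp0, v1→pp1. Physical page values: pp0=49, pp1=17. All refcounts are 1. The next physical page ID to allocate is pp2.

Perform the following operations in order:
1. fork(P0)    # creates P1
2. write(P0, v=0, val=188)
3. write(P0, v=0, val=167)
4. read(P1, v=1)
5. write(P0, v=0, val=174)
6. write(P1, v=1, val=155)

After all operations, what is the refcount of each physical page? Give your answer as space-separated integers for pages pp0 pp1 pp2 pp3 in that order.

Answer: 1 1 1 1

Derivation:
Op 1: fork(P0) -> P1. 2 ppages; refcounts: pp0:2 pp1:2
Op 2: write(P0, v0, 188). refcount(pp0)=2>1 -> COPY to pp2. 3 ppages; refcounts: pp0:1 pp1:2 pp2:1
Op 3: write(P0, v0, 167). refcount(pp2)=1 -> write in place. 3 ppages; refcounts: pp0:1 pp1:2 pp2:1
Op 4: read(P1, v1) -> 17. No state change.
Op 5: write(P0, v0, 174). refcount(pp2)=1 -> write in place. 3 ppages; refcounts: pp0:1 pp1:2 pp2:1
Op 6: write(P1, v1, 155). refcount(pp1)=2>1 -> COPY to pp3. 4 ppages; refcounts: pp0:1 pp1:1 pp2:1 pp3:1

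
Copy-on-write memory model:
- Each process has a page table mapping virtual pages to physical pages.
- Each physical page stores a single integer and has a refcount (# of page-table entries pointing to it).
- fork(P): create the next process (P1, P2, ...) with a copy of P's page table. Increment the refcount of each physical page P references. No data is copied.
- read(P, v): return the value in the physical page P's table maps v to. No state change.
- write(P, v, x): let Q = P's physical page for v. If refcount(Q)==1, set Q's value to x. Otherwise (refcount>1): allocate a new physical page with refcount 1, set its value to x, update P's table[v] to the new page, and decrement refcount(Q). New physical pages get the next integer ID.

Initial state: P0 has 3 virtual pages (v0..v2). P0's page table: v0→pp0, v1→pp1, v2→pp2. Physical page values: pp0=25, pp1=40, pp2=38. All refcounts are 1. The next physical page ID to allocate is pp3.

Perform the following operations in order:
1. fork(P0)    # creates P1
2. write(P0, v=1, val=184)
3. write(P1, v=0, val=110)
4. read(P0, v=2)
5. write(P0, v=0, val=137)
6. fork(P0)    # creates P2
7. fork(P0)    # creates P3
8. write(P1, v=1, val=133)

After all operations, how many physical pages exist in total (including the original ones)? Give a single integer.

Answer: 5

Derivation:
Op 1: fork(P0) -> P1. 3 ppages; refcounts: pp0:2 pp1:2 pp2:2
Op 2: write(P0, v1, 184). refcount(pp1)=2>1 -> COPY to pp3. 4 ppages; refcounts: pp0:2 pp1:1 pp2:2 pp3:1
Op 3: write(P1, v0, 110). refcount(pp0)=2>1 -> COPY to pp4. 5 ppages; refcounts: pp0:1 pp1:1 pp2:2 pp3:1 pp4:1
Op 4: read(P0, v2) -> 38. No state change.
Op 5: write(P0, v0, 137). refcount(pp0)=1 -> write in place. 5 ppages; refcounts: pp0:1 pp1:1 pp2:2 pp3:1 pp4:1
Op 6: fork(P0) -> P2. 5 ppages; refcounts: pp0:2 pp1:1 pp2:3 pp3:2 pp4:1
Op 7: fork(P0) -> P3. 5 ppages; refcounts: pp0:3 pp1:1 pp2:4 pp3:3 pp4:1
Op 8: write(P1, v1, 133). refcount(pp1)=1 -> write in place. 5 ppages; refcounts: pp0:3 pp1:1 pp2:4 pp3:3 pp4:1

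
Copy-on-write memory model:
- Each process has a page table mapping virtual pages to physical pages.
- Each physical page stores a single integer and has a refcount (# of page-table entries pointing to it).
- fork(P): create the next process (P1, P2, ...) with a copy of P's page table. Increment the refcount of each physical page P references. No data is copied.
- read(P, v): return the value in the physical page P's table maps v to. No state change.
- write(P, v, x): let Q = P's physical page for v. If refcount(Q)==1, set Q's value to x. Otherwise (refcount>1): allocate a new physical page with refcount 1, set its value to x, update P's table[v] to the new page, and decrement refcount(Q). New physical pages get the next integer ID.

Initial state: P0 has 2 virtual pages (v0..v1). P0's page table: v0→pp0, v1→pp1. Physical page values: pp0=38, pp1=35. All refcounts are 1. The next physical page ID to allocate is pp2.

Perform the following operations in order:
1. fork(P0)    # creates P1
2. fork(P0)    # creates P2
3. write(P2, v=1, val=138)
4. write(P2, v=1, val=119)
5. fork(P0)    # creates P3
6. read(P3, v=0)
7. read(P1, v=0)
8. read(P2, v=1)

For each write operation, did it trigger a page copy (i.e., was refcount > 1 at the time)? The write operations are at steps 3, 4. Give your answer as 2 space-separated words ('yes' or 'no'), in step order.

Op 1: fork(P0) -> P1. 2 ppages; refcounts: pp0:2 pp1:2
Op 2: fork(P0) -> P2. 2 ppages; refcounts: pp0:3 pp1:3
Op 3: write(P2, v1, 138). refcount(pp1)=3>1 -> COPY to pp2. 3 ppages; refcounts: pp0:3 pp1:2 pp2:1
Op 4: write(P2, v1, 119). refcount(pp2)=1 -> write in place. 3 ppages; refcounts: pp0:3 pp1:2 pp2:1
Op 5: fork(P0) -> P3. 3 ppages; refcounts: pp0:4 pp1:3 pp2:1
Op 6: read(P3, v0) -> 38. No state change.
Op 7: read(P1, v0) -> 38. No state change.
Op 8: read(P2, v1) -> 119. No state change.

yes no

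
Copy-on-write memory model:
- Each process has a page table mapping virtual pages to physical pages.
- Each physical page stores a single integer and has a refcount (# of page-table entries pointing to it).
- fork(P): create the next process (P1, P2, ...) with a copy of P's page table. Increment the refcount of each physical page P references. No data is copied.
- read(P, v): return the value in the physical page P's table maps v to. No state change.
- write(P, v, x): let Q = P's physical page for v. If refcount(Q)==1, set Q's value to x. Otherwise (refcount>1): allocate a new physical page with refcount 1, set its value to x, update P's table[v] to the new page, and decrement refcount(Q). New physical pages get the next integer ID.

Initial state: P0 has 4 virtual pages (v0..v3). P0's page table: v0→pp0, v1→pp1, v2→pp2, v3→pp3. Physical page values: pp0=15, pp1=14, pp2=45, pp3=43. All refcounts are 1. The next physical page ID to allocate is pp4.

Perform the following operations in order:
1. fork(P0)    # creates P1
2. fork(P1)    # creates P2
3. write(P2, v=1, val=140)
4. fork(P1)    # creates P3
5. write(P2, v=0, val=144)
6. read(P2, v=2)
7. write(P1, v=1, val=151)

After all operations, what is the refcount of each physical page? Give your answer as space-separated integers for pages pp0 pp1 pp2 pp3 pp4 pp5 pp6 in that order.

Op 1: fork(P0) -> P1. 4 ppages; refcounts: pp0:2 pp1:2 pp2:2 pp3:2
Op 2: fork(P1) -> P2. 4 ppages; refcounts: pp0:3 pp1:3 pp2:3 pp3:3
Op 3: write(P2, v1, 140). refcount(pp1)=3>1 -> COPY to pp4. 5 ppages; refcounts: pp0:3 pp1:2 pp2:3 pp3:3 pp4:1
Op 4: fork(P1) -> P3. 5 ppages; refcounts: pp0:4 pp1:3 pp2:4 pp3:4 pp4:1
Op 5: write(P2, v0, 144). refcount(pp0)=4>1 -> COPY to pp5. 6 ppages; refcounts: pp0:3 pp1:3 pp2:4 pp3:4 pp4:1 pp5:1
Op 6: read(P2, v2) -> 45. No state change.
Op 7: write(P1, v1, 151). refcount(pp1)=3>1 -> COPY to pp6. 7 ppages; refcounts: pp0:3 pp1:2 pp2:4 pp3:4 pp4:1 pp5:1 pp6:1

Answer: 3 2 4 4 1 1 1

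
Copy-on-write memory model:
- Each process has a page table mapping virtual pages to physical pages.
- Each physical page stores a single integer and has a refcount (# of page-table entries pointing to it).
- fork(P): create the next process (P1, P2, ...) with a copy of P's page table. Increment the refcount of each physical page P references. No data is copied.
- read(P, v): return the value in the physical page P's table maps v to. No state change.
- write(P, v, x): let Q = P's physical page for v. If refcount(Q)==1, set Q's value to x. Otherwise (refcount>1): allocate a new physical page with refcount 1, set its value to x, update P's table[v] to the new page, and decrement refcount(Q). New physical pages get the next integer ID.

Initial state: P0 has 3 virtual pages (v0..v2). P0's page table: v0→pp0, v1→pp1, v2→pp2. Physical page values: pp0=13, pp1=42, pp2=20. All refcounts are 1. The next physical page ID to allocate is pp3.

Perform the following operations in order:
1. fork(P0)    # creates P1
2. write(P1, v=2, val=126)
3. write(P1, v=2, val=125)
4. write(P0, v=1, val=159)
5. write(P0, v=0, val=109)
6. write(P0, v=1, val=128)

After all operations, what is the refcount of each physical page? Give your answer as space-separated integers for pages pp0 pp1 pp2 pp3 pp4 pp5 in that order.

Answer: 1 1 1 1 1 1

Derivation:
Op 1: fork(P0) -> P1. 3 ppages; refcounts: pp0:2 pp1:2 pp2:2
Op 2: write(P1, v2, 126). refcount(pp2)=2>1 -> COPY to pp3. 4 ppages; refcounts: pp0:2 pp1:2 pp2:1 pp3:1
Op 3: write(P1, v2, 125). refcount(pp3)=1 -> write in place. 4 ppages; refcounts: pp0:2 pp1:2 pp2:1 pp3:1
Op 4: write(P0, v1, 159). refcount(pp1)=2>1 -> COPY to pp4. 5 ppages; refcounts: pp0:2 pp1:1 pp2:1 pp3:1 pp4:1
Op 5: write(P0, v0, 109). refcount(pp0)=2>1 -> COPY to pp5. 6 ppages; refcounts: pp0:1 pp1:1 pp2:1 pp3:1 pp4:1 pp5:1
Op 6: write(P0, v1, 128). refcount(pp4)=1 -> write in place. 6 ppages; refcounts: pp0:1 pp1:1 pp2:1 pp3:1 pp4:1 pp5:1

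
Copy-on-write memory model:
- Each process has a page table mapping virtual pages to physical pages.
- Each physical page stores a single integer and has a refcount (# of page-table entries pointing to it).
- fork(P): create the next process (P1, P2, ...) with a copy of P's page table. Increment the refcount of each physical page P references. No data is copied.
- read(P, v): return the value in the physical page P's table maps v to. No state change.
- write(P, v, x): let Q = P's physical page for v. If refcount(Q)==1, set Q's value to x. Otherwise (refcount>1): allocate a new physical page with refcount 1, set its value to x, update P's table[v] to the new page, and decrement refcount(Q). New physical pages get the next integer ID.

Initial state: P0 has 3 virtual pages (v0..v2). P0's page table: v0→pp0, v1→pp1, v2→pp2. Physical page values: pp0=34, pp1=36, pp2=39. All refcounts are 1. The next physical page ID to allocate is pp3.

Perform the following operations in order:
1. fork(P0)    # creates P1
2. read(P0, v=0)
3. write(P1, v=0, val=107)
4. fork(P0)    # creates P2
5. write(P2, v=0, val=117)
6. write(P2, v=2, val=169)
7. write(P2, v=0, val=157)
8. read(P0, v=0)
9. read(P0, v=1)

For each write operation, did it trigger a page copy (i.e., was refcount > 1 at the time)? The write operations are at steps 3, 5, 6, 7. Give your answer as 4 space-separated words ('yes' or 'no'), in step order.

Op 1: fork(P0) -> P1. 3 ppages; refcounts: pp0:2 pp1:2 pp2:2
Op 2: read(P0, v0) -> 34. No state change.
Op 3: write(P1, v0, 107). refcount(pp0)=2>1 -> COPY to pp3. 4 ppages; refcounts: pp0:1 pp1:2 pp2:2 pp3:1
Op 4: fork(P0) -> P2. 4 ppages; refcounts: pp0:2 pp1:3 pp2:3 pp3:1
Op 5: write(P2, v0, 117). refcount(pp0)=2>1 -> COPY to pp4. 5 ppages; refcounts: pp0:1 pp1:3 pp2:3 pp3:1 pp4:1
Op 6: write(P2, v2, 169). refcount(pp2)=3>1 -> COPY to pp5. 6 ppages; refcounts: pp0:1 pp1:3 pp2:2 pp3:1 pp4:1 pp5:1
Op 7: write(P2, v0, 157). refcount(pp4)=1 -> write in place. 6 ppages; refcounts: pp0:1 pp1:3 pp2:2 pp3:1 pp4:1 pp5:1
Op 8: read(P0, v0) -> 34. No state change.
Op 9: read(P0, v1) -> 36. No state change.

yes yes yes no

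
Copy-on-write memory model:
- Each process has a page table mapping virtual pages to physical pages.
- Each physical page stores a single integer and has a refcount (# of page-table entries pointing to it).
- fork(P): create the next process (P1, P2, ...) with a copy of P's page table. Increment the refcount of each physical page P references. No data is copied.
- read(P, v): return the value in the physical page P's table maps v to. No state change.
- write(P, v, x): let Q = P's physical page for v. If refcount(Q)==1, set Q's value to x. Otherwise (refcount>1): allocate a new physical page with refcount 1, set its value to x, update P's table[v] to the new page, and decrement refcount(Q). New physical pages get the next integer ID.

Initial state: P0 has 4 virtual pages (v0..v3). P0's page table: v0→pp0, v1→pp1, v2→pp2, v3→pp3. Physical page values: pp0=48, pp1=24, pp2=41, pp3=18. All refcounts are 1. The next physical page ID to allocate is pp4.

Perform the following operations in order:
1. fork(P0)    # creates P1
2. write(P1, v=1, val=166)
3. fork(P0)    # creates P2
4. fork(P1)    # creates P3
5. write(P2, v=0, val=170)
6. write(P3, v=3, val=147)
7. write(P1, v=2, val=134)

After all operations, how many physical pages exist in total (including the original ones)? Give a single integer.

Answer: 8

Derivation:
Op 1: fork(P0) -> P1. 4 ppages; refcounts: pp0:2 pp1:2 pp2:2 pp3:2
Op 2: write(P1, v1, 166). refcount(pp1)=2>1 -> COPY to pp4. 5 ppages; refcounts: pp0:2 pp1:1 pp2:2 pp3:2 pp4:1
Op 3: fork(P0) -> P2. 5 ppages; refcounts: pp0:3 pp1:2 pp2:3 pp3:3 pp4:1
Op 4: fork(P1) -> P3. 5 ppages; refcounts: pp0:4 pp1:2 pp2:4 pp3:4 pp4:2
Op 5: write(P2, v0, 170). refcount(pp0)=4>1 -> COPY to pp5. 6 ppages; refcounts: pp0:3 pp1:2 pp2:4 pp3:4 pp4:2 pp5:1
Op 6: write(P3, v3, 147). refcount(pp3)=4>1 -> COPY to pp6. 7 ppages; refcounts: pp0:3 pp1:2 pp2:4 pp3:3 pp4:2 pp5:1 pp6:1
Op 7: write(P1, v2, 134). refcount(pp2)=4>1 -> COPY to pp7. 8 ppages; refcounts: pp0:3 pp1:2 pp2:3 pp3:3 pp4:2 pp5:1 pp6:1 pp7:1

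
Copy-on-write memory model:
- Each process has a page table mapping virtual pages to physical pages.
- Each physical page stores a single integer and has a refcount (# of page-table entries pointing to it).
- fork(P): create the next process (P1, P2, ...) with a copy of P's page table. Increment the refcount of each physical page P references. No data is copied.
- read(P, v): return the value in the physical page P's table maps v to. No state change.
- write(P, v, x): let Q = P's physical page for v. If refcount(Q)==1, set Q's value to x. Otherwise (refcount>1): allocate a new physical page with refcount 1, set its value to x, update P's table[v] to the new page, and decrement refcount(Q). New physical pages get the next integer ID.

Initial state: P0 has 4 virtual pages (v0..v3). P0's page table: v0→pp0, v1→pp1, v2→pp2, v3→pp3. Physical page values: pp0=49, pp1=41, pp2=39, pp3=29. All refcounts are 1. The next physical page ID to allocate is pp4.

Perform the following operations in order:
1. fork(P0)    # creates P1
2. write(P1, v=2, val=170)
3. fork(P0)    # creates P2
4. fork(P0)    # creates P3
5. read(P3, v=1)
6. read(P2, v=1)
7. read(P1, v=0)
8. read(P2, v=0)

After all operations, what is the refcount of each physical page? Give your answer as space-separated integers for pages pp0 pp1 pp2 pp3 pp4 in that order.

Op 1: fork(P0) -> P1. 4 ppages; refcounts: pp0:2 pp1:2 pp2:2 pp3:2
Op 2: write(P1, v2, 170). refcount(pp2)=2>1 -> COPY to pp4. 5 ppages; refcounts: pp0:2 pp1:2 pp2:1 pp3:2 pp4:1
Op 3: fork(P0) -> P2. 5 ppages; refcounts: pp0:3 pp1:3 pp2:2 pp3:3 pp4:1
Op 4: fork(P0) -> P3. 5 ppages; refcounts: pp0:4 pp1:4 pp2:3 pp3:4 pp4:1
Op 5: read(P3, v1) -> 41. No state change.
Op 6: read(P2, v1) -> 41. No state change.
Op 7: read(P1, v0) -> 49. No state change.
Op 8: read(P2, v0) -> 49. No state change.

Answer: 4 4 3 4 1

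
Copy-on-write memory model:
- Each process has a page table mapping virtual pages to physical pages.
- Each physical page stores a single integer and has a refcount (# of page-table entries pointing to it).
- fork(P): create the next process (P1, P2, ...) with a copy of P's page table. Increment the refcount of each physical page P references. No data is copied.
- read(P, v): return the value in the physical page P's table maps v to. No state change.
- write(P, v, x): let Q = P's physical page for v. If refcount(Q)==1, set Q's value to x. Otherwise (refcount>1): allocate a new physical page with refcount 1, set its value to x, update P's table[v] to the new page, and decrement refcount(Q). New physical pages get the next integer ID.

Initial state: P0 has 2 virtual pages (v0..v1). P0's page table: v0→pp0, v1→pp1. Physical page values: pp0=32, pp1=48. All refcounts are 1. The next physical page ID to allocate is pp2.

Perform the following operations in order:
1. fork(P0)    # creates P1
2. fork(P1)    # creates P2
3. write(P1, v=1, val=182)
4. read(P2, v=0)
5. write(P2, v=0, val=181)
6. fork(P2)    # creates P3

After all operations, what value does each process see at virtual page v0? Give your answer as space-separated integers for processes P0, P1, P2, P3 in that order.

Op 1: fork(P0) -> P1. 2 ppages; refcounts: pp0:2 pp1:2
Op 2: fork(P1) -> P2. 2 ppages; refcounts: pp0:3 pp1:3
Op 3: write(P1, v1, 182). refcount(pp1)=3>1 -> COPY to pp2. 3 ppages; refcounts: pp0:3 pp1:2 pp2:1
Op 4: read(P2, v0) -> 32. No state change.
Op 5: write(P2, v0, 181). refcount(pp0)=3>1 -> COPY to pp3. 4 ppages; refcounts: pp0:2 pp1:2 pp2:1 pp3:1
Op 6: fork(P2) -> P3. 4 ppages; refcounts: pp0:2 pp1:3 pp2:1 pp3:2
P0: v0 -> pp0 = 32
P1: v0 -> pp0 = 32
P2: v0 -> pp3 = 181
P3: v0 -> pp3 = 181

Answer: 32 32 181 181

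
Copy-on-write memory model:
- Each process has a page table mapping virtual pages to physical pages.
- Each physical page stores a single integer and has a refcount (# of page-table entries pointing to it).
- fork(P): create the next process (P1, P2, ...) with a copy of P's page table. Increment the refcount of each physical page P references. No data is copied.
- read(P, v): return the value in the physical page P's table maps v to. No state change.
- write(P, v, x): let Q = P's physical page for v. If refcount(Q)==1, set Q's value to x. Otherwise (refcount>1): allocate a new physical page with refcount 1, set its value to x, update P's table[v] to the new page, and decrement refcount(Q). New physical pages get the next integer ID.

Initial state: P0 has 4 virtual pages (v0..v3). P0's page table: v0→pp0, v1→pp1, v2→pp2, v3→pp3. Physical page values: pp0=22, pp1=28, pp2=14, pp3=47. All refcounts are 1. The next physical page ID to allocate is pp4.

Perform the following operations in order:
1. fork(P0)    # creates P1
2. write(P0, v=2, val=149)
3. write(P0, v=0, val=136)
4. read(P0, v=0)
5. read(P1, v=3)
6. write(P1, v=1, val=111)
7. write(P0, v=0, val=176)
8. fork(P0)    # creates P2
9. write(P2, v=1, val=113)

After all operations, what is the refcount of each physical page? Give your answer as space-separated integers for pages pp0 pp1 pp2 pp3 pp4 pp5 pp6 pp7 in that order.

Op 1: fork(P0) -> P1. 4 ppages; refcounts: pp0:2 pp1:2 pp2:2 pp3:2
Op 2: write(P0, v2, 149). refcount(pp2)=2>1 -> COPY to pp4. 5 ppages; refcounts: pp0:2 pp1:2 pp2:1 pp3:2 pp4:1
Op 3: write(P0, v0, 136). refcount(pp0)=2>1 -> COPY to pp5. 6 ppages; refcounts: pp0:1 pp1:2 pp2:1 pp3:2 pp4:1 pp5:1
Op 4: read(P0, v0) -> 136. No state change.
Op 5: read(P1, v3) -> 47. No state change.
Op 6: write(P1, v1, 111). refcount(pp1)=2>1 -> COPY to pp6. 7 ppages; refcounts: pp0:1 pp1:1 pp2:1 pp3:2 pp4:1 pp5:1 pp6:1
Op 7: write(P0, v0, 176). refcount(pp5)=1 -> write in place. 7 ppages; refcounts: pp0:1 pp1:1 pp2:1 pp3:2 pp4:1 pp5:1 pp6:1
Op 8: fork(P0) -> P2. 7 ppages; refcounts: pp0:1 pp1:2 pp2:1 pp3:3 pp4:2 pp5:2 pp6:1
Op 9: write(P2, v1, 113). refcount(pp1)=2>1 -> COPY to pp7. 8 ppages; refcounts: pp0:1 pp1:1 pp2:1 pp3:3 pp4:2 pp5:2 pp6:1 pp7:1

Answer: 1 1 1 3 2 2 1 1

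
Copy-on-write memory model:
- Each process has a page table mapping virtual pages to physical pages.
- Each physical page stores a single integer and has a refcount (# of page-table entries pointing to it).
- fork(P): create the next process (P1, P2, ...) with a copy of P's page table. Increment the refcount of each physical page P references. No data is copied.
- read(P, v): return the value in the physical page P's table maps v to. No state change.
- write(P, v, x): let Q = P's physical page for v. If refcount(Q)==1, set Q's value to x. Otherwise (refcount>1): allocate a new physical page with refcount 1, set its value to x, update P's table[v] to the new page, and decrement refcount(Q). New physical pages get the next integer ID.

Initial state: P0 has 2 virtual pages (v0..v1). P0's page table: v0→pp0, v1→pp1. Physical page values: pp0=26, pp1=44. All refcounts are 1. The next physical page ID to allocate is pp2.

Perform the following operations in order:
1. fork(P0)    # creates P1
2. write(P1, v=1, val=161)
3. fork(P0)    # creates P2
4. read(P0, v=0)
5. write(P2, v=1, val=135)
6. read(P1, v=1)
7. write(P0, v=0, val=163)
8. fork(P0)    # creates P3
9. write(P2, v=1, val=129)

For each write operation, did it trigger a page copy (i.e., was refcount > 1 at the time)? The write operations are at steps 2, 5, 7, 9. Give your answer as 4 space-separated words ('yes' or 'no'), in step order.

Op 1: fork(P0) -> P1. 2 ppages; refcounts: pp0:2 pp1:2
Op 2: write(P1, v1, 161). refcount(pp1)=2>1 -> COPY to pp2. 3 ppages; refcounts: pp0:2 pp1:1 pp2:1
Op 3: fork(P0) -> P2. 3 ppages; refcounts: pp0:3 pp1:2 pp2:1
Op 4: read(P0, v0) -> 26. No state change.
Op 5: write(P2, v1, 135). refcount(pp1)=2>1 -> COPY to pp3. 4 ppages; refcounts: pp0:3 pp1:1 pp2:1 pp3:1
Op 6: read(P1, v1) -> 161. No state change.
Op 7: write(P0, v0, 163). refcount(pp0)=3>1 -> COPY to pp4. 5 ppages; refcounts: pp0:2 pp1:1 pp2:1 pp3:1 pp4:1
Op 8: fork(P0) -> P3. 5 ppages; refcounts: pp0:2 pp1:2 pp2:1 pp3:1 pp4:2
Op 9: write(P2, v1, 129). refcount(pp3)=1 -> write in place. 5 ppages; refcounts: pp0:2 pp1:2 pp2:1 pp3:1 pp4:2

yes yes yes no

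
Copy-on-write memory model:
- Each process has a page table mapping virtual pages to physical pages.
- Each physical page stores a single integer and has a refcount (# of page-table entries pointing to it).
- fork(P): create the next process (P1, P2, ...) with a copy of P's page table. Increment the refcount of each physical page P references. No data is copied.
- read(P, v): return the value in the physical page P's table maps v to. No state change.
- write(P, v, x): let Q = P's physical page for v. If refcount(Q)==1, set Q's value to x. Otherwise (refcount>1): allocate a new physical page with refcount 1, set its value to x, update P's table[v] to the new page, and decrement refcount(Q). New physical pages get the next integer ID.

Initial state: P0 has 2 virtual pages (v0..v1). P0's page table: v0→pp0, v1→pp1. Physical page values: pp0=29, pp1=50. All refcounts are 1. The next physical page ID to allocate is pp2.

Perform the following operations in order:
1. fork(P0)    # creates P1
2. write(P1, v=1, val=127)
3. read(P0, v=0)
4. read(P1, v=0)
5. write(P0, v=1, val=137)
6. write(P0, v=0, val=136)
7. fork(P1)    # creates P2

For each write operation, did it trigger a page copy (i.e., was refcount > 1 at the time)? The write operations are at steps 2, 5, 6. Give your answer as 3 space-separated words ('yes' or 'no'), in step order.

Op 1: fork(P0) -> P1. 2 ppages; refcounts: pp0:2 pp1:2
Op 2: write(P1, v1, 127). refcount(pp1)=2>1 -> COPY to pp2. 3 ppages; refcounts: pp0:2 pp1:1 pp2:1
Op 3: read(P0, v0) -> 29. No state change.
Op 4: read(P1, v0) -> 29. No state change.
Op 5: write(P0, v1, 137). refcount(pp1)=1 -> write in place. 3 ppages; refcounts: pp0:2 pp1:1 pp2:1
Op 6: write(P0, v0, 136). refcount(pp0)=2>1 -> COPY to pp3. 4 ppages; refcounts: pp0:1 pp1:1 pp2:1 pp3:1
Op 7: fork(P1) -> P2. 4 ppages; refcounts: pp0:2 pp1:1 pp2:2 pp3:1

yes no yes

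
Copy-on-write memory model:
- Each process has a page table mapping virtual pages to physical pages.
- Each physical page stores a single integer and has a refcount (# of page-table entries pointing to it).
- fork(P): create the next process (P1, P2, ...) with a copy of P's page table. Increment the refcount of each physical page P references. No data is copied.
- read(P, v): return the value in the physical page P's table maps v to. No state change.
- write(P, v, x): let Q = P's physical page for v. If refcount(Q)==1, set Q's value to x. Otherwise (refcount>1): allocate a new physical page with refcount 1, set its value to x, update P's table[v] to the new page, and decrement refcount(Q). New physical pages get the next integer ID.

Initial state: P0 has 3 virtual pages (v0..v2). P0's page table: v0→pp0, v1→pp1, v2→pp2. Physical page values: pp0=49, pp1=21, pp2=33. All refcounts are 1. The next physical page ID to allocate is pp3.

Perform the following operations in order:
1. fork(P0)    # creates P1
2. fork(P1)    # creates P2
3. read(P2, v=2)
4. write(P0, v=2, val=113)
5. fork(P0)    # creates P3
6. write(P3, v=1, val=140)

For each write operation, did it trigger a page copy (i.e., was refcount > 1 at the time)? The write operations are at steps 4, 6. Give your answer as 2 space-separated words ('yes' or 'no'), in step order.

Op 1: fork(P0) -> P1. 3 ppages; refcounts: pp0:2 pp1:2 pp2:2
Op 2: fork(P1) -> P2. 3 ppages; refcounts: pp0:3 pp1:3 pp2:3
Op 3: read(P2, v2) -> 33. No state change.
Op 4: write(P0, v2, 113). refcount(pp2)=3>1 -> COPY to pp3. 4 ppages; refcounts: pp0:3 pp1:3 pp2:2 pp3:1
Op 5: fork(P0) -> P3. 4 ppages; refcounts: pp0:4 pp1:4 pp2:2 pp3:2
Op 6: write(P3, v1, 140). refcount(pp1)=4>1 -> COPY to pp4. 5 ppages; refcounts: pp0:4 pp1:3 pp2:2 pp3:2 pp4:1

yes yes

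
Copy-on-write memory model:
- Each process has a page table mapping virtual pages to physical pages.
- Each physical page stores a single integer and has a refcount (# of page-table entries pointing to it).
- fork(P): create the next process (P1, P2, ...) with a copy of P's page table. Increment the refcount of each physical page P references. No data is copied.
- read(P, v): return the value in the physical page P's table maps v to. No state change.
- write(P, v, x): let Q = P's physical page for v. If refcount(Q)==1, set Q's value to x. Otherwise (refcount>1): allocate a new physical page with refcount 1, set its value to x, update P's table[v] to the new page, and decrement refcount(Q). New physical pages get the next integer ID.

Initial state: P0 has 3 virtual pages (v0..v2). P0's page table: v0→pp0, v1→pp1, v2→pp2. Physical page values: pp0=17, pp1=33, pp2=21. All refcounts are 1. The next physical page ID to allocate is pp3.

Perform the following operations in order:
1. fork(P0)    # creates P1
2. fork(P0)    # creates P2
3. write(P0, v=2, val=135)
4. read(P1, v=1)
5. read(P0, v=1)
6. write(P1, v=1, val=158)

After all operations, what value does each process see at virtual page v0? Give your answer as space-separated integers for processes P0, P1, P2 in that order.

Op 1: fork(P0) -> P1. 3 ppages; refcounts: pp0:2 pp1:2 pp2:2
Op 2: fork(P0) -> P2. 3 ppages; refcounts: pp0:3 pp1:3 pp2:3
Op 3: write(P0, v2, 135). refcount(pp2)=3>1 -> COPY to pp3. 4 ppages; refcounts: pp0:3 pp1:3 pp2:2 pp3:1
Op 4: read(P1, v1) -> 33. No state change.
Op 5: read(P0, v1) -> 33. No state change.
Op 6: write(P1, v1, 158). refcount(pp1)=3>1 -> COPY to pp4. 5 ppages; refcounts: pp0:3 pp1:2 pp2:2 pp3:1 pp4:1
P0: v0 -> pp0 = 17
P1: v0 -> pp0 = 17
P2: v0 -> pp0 = 17

Answer: 17 17 17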